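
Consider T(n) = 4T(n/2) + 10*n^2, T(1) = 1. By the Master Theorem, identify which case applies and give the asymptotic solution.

a=4, b=2, f(n)=10*n^2.
log_2(4) = 2, so n^(log_b(a)) = n^2.
f(n) = Theta(n^2), so Case 2 applies.
T(n) = Theta(n^2 log n).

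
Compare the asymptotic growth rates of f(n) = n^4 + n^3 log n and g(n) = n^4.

f(n) = n^4 + n^3 log n and g(n) = n^4 are Theta of each other: the lower-order n^3 log n term is o(n^4); both are Theta(n^4).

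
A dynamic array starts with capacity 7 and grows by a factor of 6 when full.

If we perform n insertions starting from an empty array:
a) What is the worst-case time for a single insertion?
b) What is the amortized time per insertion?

(a) Worst-case single insertion: O(n) -- when the array is full at capacity c, the resize copies all c elements, and c can be Theta(n).
(b) Resizes happen at sizes 7, 42, 252, ... Total copy cost for n insertions: 7 + 42 + ... = O(n) (geometric series with ratio 1/6). Amortized cost per insertion: O(n)/n = O(1).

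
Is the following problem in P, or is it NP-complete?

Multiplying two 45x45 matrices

This problem is in P: the schoolbook algorithm runs in O(n^3).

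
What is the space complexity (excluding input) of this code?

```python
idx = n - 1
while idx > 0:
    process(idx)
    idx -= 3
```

Space complexity: O(1).
Only a constant amount of auxiliary storage is used; nothing grows with n.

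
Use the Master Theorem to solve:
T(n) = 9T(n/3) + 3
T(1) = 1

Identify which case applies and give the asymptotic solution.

a=9, b=3, f(n)=3.
log_3(9) = 2 > 0.
Since f(n) = O(n^0) is polynomially smaller than n^2, Case 1 applies.
T(n) = Theta(n^2).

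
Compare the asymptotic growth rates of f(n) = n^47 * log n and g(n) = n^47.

f(n) = n^47 * log n grows faster: extra log n factor -> infinity.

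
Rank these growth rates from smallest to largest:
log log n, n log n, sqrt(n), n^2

Ordered by growth rate: log log n < sqrt(n) < n log n < n^2.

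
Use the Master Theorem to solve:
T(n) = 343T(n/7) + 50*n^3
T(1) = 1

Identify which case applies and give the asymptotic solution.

a=343, b=7, f(n)=50*n^3.
log_7(343) = 3, so n^(log_b(a)) = n^3.
f(n) = Theta(n^3), so Case 2 applies.
T(n) = Theta(n^3 log n).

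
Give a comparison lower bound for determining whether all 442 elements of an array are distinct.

In the algebraic decision-tree model, the YES region for element distinctness on 442 elements has 442! connected components (one per ordering). Ben-Or's theorem then gives a lower bound of Omega(log(n!)) = Omega(n log n).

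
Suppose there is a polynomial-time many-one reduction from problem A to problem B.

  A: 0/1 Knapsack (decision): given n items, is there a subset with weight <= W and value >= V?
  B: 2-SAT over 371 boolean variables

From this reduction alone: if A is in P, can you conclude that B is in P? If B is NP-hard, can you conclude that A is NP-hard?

A poly-time reduction A <=_p B transfers tractability DOWN (B easy => A easy) and hardness UP (A hard => B hard), not the reverse.
From A in P, the reduction alone does NOT give B in P: any problem in P trivially reduces to SAT, yet SAT is not known to be in P.
From B NP-hard, the reduction alone does NOT give A NP-hard: again, easy problems reduce to hard ones.
(Here in fact A is NP-complete and B is in P, so no such reduction is known -- its existence would imply P = NP; the analysis concerns only what the assumed reduction would or would not let you conclude.)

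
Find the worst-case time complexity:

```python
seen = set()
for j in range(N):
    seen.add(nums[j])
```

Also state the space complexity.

Time complexity: O(n).
Space complexity: O(n).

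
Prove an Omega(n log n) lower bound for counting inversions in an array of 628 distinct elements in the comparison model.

Decision-tree argument: at any leaf, the comparisons made (with transitivity) must totally order all 628 elements -- otherwise some pair (i,j) is unordered, and an adversary can present two inputs agreeing on every comparison made but with that pair flipped, changing the inversion count by 1, so the leaf's output is wrong on one of them. Hence the tree has >= 628! leaves and height >= log_2(628!) = Omega(n log n). Modified merge sort achieves O(n log n).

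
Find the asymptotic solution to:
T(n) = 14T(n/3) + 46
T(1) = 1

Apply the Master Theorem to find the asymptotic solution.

a=14, b=3, f(n)=46. log_3(14) = 2.402. Case 1 of Master Theorem: T(n) = O(n^2.402).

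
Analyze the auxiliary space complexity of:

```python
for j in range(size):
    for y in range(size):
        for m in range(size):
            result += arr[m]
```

Space complexity: O(1).
Only a constant amount of auxiliary storage is used; nothing grows with n.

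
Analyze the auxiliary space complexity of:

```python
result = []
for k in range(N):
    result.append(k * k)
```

Space complexity: O(n).
Auxiliary storage grows linearly with the input size n in the worst case.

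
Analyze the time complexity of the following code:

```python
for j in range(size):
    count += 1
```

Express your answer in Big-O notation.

Time complexity: O(n).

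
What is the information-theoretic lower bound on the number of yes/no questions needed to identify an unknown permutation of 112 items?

There are 112! = 197450685722107402353682037275992488341277868034975337796656295094902858969771811440894224355027779366597957338237853638272334919686385621811850780464277094400000000000000000000000000 permutations. Each yes/no question gives at most 1 bit, so at least ceil(log_2(197450685722107402353682037275992488341277868034975337796656295094902858969771811440894224355027779366597957338237853638272334919686385621811850780464277094400000000000000000000000000)) = 606 questions are needed.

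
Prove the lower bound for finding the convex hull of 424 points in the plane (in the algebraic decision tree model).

Reduction from sorting: given 424 numbers x_1,...,x_{424}, map x_i to the point (x_i, x_i^2) on the parabola y = x^2. All points are on the convex hull, and walking the hull gives them in sorted x-order. Since sorting requires Omega(n log n), so does planar convex hull.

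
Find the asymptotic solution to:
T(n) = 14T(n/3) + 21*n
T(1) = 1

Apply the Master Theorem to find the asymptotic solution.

a=14, b=3, f(n)=21*n. log_3(14) = 2.402. Case 1 of Master Theorem: T(n) = O(n^2.402).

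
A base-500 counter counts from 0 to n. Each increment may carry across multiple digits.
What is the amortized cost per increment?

Digit at position i changes every 500^i increments. Total digit changes over n increments: n * 500/(500-1) = O(n). Amortized: O(1).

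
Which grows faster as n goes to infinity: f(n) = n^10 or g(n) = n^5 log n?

f(n) = n^10 grows faster: n^10 / (n^5 log n) = n^5/log n -> infinity.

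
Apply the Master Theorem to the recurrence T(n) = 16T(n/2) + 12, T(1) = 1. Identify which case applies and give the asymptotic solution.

a=16, b=2, f(n)=12.
log_2(16) = 4 > 0.
Since f(n) = O(n^0) is polynomially smaller than n^4, Case 1 applies.
T(n) = Theta(n^4).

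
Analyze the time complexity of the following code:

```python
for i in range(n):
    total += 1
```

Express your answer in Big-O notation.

Time complexity: O(n).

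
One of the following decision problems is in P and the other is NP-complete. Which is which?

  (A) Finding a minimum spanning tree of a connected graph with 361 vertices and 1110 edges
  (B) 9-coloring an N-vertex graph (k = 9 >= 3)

(A) is P: Kruskal's / Prim's algorithms run in polynomial time.
(B) is NP-complete: graph k-coloring for k>=3 is NP-complete by reduction from 3-SAT.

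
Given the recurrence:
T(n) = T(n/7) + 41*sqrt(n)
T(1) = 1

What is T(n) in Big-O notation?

Each level contributes sqrt(n/7^k). Geometric series with ratio 1/sqrt(7) < 1 sums to O(sqrt(n)).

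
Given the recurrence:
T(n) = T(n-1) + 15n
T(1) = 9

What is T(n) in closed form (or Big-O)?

Unrolling: T(n) = 9 + 15*(2 + 3 + ... + n) = 9 + 15*(n(n+1)/2 - 1) = O(n^2).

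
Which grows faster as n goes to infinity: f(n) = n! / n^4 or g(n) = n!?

g(n) = n! grows faster: the ratio n!/(n!/n^4) = n^4 -> infinity.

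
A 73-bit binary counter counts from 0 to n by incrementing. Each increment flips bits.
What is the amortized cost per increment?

Bit i flips every 2^i increments. Total flips over n increments: sum_{i=0}^{73} n/2^i < 2n. Amortized cost: 2n/n = O(1).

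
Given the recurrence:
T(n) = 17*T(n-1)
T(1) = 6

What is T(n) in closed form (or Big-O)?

Each step multiplies by 17. T(n) = T(1)*17^(n-1) = 6*17^(n-1).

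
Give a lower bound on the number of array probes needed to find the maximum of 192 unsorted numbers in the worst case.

Adversary: any unprobed cell could hold a value larger than everything seen so far. If fewer than 192 cells are probed, the adversary places the max in an unprobed cell. So all 192 cells must be examined; together with 192-1 comparisons this is tight.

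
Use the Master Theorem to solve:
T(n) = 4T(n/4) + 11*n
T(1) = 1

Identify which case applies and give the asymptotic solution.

a=4, b=4, f(n)=11*n.
log_4(4) = 1, so n^(log_b(a)) = n.
f(n) = Theta(n), so Case 2 applies.
T(n) = Theta(n log n).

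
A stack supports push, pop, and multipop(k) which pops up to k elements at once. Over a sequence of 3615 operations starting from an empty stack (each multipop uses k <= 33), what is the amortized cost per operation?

Each element is pushed exactly once and popped at most once (whether by pop or as part of a multipop). So the total number of individual pops over the whole sequence is at most the number of pushes, which is at most 3615. Total work <= 2 * 3615, hence O(1) amortized per operation.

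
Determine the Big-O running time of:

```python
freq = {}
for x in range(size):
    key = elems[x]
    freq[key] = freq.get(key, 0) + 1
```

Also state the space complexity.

Time complexity: O(n).
Space complexity: O(n).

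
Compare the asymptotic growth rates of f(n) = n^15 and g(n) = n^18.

g(n) = n^18 grows faster: n^18/n^15 = n^3 -> infinity.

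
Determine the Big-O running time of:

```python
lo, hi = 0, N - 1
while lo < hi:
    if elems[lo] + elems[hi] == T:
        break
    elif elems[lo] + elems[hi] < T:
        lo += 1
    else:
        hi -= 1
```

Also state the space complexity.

Time complexity: O(n).
Space complexity: O(1).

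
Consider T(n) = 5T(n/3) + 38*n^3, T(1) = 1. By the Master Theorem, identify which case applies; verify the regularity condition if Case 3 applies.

a=5, b=3, f(n)=38*n^3.
log_3(5) = 1.465 < 3.
f(n) = Omega(n^(1.465+epsilon)) for some epsilon > 0, so Case 3 is the candidate.
Regularity: a*f(n/b) = 5*38*(n/3)^3 = (5/27)*38*n^3 <= c*f(n) with c = 5/27 < 1. Satisfied.
Case 3: T(n) = Theta(n^3).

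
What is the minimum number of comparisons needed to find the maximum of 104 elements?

Finding the maximum requires 103 comparisons. Each comparison eliminates exactly one candidate. With 104 candidates, we need 103 eliminations.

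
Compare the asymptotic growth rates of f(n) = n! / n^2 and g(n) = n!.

g(n) = n! grows faster: the ratio n!/(n!/n^2) = n^2 -> infinity.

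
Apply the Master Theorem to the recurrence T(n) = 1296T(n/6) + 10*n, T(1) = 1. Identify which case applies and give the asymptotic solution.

a=1296, b=6, f(n)=10*n.
log_6(1296) = 4 > 1.
Since f(n) = O(n^1) is polynomially smaller than n^4, Case 1 applies.
T(n) = Theta(n^4).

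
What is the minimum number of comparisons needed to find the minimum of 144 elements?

Finding the minimum requires 143 comparisons, identical reasoning to finding the maximum. Each comparison eliminates one candidate.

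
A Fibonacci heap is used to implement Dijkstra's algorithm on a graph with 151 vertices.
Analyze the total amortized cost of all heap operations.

Dijkstra performs 151 insert, 151 extract-min, and at most E decrease-key operations. With Fibonacci heap: insert O(1) amortized, extract-min O(log n) amortized, decrease-key O(1) amortized. Total with n = 151: O(n * 1 + n * log n + E * 1) = O(n log n + E).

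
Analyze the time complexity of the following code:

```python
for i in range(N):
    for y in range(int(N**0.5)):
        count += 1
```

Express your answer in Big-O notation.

Time complexity: O(n * sqrt(n)).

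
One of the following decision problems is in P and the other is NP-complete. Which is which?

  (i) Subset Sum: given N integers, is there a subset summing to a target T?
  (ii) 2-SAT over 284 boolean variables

(i) is NP-complete: one of Karp's 21 NP-complete problems.
(ii) is P: 2-SAT is solvable in linear time via implication-graph SCCs.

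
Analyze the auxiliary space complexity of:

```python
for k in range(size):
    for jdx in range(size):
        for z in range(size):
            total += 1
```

Space complexity: O(1).
Only a constant amount of auxiliary storage is used; nothing grows with n.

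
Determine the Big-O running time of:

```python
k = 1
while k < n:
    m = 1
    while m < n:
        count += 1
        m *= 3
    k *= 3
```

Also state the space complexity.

Time complexity: O(log^2 n).
Space complexity: O(1).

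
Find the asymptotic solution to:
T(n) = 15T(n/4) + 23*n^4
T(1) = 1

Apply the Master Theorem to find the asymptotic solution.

a=15, b=4, f(n)=23*n^4. log_4(15) = 1.953 < 4. Case 3: T(n) = O(n^4).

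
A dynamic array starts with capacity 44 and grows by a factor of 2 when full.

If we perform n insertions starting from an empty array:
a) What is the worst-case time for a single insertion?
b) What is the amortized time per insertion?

(a) Worst-case single insertion: O(n) -- when the array is full at capacity c, the resize copies all c elements, and c can be Theta(n).
(b) Resizes happen at sizes 44, 88, 176, ... Total copy cost for n insertions: 44 + 88 + ... = O(n) (geometric series with ratio 1/2). Amortized cost per insertion: O(n)/n = O(1).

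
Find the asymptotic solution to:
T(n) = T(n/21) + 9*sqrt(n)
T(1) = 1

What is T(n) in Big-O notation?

Each level contributes sqrt(n/21^k). Geometric series with ratio 1/sqrt(21) < 1 sums to O(sqrt(n)).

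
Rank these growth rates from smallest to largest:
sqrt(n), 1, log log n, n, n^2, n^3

Ordered by growth rate: 1 < log log n < sqrt(n) < n < n^2 < n^3.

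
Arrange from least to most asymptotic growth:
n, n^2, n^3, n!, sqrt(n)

Ordered by growth rate: sqrt(n) < n < n^2 < n^3 < n!.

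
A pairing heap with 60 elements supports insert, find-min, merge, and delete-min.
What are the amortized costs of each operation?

Pairing heaps are self-adjusting heap-ordered trees. Insert and merge link two roots: O(1). Find-min reads the root: O(1). Delete-min removes the root, then pairs children in two passes; amortized cost is O(log 60) = O(log n).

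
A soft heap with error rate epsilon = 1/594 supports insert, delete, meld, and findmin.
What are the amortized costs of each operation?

Soft heaps (Chazelle) allow up to an epsilon = 1/594 fraction of elements to have corrupted (raised) keys. Insert is O(log(1/epsilon)) = O(log 594) amortized -- the structure maintains heap-ordered binary trees of rank bounded by O(log(1/epsilon)). Meld concatenates root lists: O(1) amortized. Delete and findmin are O(1) amortized.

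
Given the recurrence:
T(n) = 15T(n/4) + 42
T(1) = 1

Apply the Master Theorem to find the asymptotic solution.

a=15, b=4, f(n)=42. log_4(15) = 1.953. Case 1 of Master Theorem: T(n) = O(n^1.953).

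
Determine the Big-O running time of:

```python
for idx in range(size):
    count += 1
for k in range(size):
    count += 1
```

Time complexity: O(n).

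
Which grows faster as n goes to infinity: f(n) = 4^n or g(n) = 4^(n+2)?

f(n) = 4^n and g(n) = 4^(n+2) are Theta of each other: 4^(n+2) = 4^2 * 4^n = Theta(4^n).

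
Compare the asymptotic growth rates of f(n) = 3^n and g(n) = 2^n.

f(n) = 3^n grows faster: (3/2)^n -> infinity since 3/2 > 1.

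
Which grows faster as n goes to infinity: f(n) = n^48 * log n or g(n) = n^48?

f(n) = n^48 * log n grows faster: extra log n factor -> infinity.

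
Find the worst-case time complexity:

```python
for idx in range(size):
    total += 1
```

Time complexity: O(n).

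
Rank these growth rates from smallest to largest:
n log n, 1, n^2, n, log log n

Ordered by growth rate: 1 < log log n < n < n log n < n^2.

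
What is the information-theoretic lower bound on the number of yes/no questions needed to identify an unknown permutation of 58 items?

There are 58! = 2350561331282878571829474910515074683828862318181142924420699914240000000000000 permutations. Each yes/no question gives at most 1 bit, so at least ceil(log_2(2350561331282878571829474910515074683828862318181142924420699914240000000000000)) = 261 questions are needed.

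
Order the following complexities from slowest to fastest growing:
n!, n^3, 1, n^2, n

Ordered by growth rate: 1 < n < n^2 < n^3 < n!.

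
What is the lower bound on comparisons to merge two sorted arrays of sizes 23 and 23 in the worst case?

Adversary: with |23 - 23| <= 1 the inputs can be fully interleaved so that every adjacent pair in the merged output comes from different arrays. Then each of the 45 adjacent pairs must be directly compared, or the algorithm cannot determine their relative order. Standard merge meets this bound.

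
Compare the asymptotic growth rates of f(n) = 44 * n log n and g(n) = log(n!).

f(n) = 44 * n log n and g(n) = log(n!) are Theta of each other: Stirling: log(n!) = n log n - n + O(log n) = Theta(n log n); the constant 44 doesn't change the Theta class.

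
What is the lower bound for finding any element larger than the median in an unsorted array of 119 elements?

To find an element larger than the median of 119 elements, we must see Omega(n) elements. Without seeing enough elements, an adversary can make any unseen element the median.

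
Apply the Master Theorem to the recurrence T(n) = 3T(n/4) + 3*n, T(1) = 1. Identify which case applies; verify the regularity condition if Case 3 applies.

a=3, b=4, f(n)=3*n.
log_4(3) = 0.7925 < 1.
f(n) = Omega(n^(0.7925+epsilon)) for some epsilon > 0, so Case 3 is the candidate.
Regularity: a*f(n/b) = 3*3*(n/4)^1 = (3/4)*3*n^1 <= c*f(n) with c = 3/4 < 1. Satisfied.
Case 3: T(n) = Theta(n).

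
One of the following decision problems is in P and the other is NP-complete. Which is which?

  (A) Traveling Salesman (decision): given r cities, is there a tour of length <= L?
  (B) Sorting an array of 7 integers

(A) is NP-complete: reduces from Hamiltonian Cycle.
(B) is P: merge sort runs in O(n log n).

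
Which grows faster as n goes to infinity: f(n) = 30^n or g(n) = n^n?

g(n) = n^n grows faster: n^n / 30^n = (n/30)^n -> infinity once n > 30.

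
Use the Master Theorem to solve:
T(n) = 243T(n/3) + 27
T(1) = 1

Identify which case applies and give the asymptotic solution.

a=243, b=3, f(n)=27.
log_3(243) = 5 > 0.
Since f(n) = O(n^0) is polynomially smaller than n^5, Case 1 applies.
T(n) = Theta(n^5).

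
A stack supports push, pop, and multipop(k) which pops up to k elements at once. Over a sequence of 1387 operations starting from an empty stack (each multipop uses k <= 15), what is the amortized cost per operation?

Each element is pushed exactly once and popped at most once (whether by pop or as part of a multipop). So the total number of individual pops over the whole sequence is at most the number of pushes, which is at most 1387. Total work <= 2 * 1387, hence O(1) amortized per operation.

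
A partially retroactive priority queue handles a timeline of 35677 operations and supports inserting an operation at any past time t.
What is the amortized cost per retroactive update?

Partially retroactive priority queues (Demaine-Iacono-Langerman) allow updates at past times with queries only at the present. With a balanced BST over the m = 35677 timeline events tracking bridges, each retroactive insert or delete is O(log m) amortized.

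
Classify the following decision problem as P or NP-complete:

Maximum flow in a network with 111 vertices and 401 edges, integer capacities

This problem is in P: Edmonds-Karp / push-relabel run in polynomial time.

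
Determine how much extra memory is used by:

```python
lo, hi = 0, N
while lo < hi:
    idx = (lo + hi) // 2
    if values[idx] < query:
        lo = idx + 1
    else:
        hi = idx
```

Space complexity: O(1).
Only a constant amount of auxiliary storage is used; nothing grows with n.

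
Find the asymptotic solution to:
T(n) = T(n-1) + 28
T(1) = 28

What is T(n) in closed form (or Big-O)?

Unrolling: T(n) = T(n-1) + 28 = T(n-2) + 2*28 = ... = T(1) + (n-1)*28 = 28 + (n-1)*28 = 28n.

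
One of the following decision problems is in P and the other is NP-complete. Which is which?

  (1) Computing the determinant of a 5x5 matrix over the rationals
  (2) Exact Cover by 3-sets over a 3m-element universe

(1) is P: Gaussian elimination runs in O(n^3).
(2) is NP-complete: one of Karp's 21 NP-complete problems.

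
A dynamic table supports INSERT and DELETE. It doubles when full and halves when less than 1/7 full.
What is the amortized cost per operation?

Using potential function Phi = |2*num_items - table_size| when load > 1/2, and Phi = table_size/2 - num_items otherwise. The gap of 1/7 vs 1/2 for shrinking prevents thrashing. Both insert and delete have O(1) amortized cost.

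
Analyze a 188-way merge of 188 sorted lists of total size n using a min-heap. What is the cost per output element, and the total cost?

Maintain a min-heap of size 188 holding the current head of each list. Each output step does one extract-min (O(log 188)) and one insert of that list's next element (O(log 188)). Each of the n elements passes through the heap exactly once, so the total cost is O(n log 188), i.e. O(log 188) per output element.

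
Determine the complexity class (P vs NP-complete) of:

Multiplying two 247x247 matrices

This problem is in P: the schoolbook algorithm runs in O(n^3).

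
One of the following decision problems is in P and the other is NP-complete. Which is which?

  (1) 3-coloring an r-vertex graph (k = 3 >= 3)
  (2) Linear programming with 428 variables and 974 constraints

(1) is NP-complete: graph k-coloring for k>=3 is NP-complete by reduction from 3-SAT.
(2) is P: the ellipsoid and interior-point methods run in polynomial time.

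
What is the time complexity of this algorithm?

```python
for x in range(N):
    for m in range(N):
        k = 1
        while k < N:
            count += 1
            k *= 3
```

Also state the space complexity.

Time complexity: O(n^2 log n).
Space complexity: O(1).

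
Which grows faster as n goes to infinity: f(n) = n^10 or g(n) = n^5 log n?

f(n) = n^10 grows faster: n^10 / (n^5 log n) = n^5/log n -> infinity.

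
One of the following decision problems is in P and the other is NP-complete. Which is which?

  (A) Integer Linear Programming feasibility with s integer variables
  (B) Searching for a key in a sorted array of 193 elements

(A) is NP-complete: ILP feasibility is NP-complete (LP relaxation is in P).
(B) is P: binary search runs in O(log n).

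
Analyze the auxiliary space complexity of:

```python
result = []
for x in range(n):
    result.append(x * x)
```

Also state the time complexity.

Space complexity: O(n).
Auxiliary storage grows linearly with the input size n in the worst case.
Time complexity: O(n).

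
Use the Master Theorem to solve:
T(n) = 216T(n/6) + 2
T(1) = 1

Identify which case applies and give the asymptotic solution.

a=216, b=6, f(n)=2.
log_6(216) = 3 > 0.
Since f(n) = O(n^0) is polynomially smaller than n^3, Case 1 applies.
T(n) = Theta(n^3).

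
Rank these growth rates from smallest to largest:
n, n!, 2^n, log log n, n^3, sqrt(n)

Ordered by growth rate: log log n < sqrt(n) < n < n^3 < 2^n < n!.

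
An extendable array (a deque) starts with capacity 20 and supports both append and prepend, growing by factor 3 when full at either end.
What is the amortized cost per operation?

Growth at either end copies all elements; capacities form a geometric sequence with ratio 3, so total copy cost over n operations is O(n) (two geometric series). Amortized O(1).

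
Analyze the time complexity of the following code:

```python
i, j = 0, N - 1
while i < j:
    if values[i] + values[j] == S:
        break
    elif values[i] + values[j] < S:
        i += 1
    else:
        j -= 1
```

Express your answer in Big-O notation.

Time complexity: O(n).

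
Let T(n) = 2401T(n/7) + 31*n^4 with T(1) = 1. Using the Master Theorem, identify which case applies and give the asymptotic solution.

a=2401, b=7, f(n)=31*n^4.
log_7(2401) = 4, so n^(log_b(a)) = n^4.
f(n) = Theta(n^4), so Case 2 applies.
T(n) = Theta(n^4 log n).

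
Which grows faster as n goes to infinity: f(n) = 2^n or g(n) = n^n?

g(n) = n^n grows faster: n^n / 2^n = (n/2)^n -> infinity once n > 2.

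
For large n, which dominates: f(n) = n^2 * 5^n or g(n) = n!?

g(n) = n! grows faster: by Stirling n! ~ (n/e)^n sqrt(2*pi*n); (n/e)^n eventually dominates n^2 * 5^n.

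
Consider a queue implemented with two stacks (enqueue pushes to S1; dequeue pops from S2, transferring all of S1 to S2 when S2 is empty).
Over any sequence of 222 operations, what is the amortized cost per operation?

Each element is pushed to S1 once, popped once, pushed to S2 once, and popped once: 4 unit operations over its lifetime. Over 222 operations the total work is O(222). Amortized O(1) per enqueue/dequeue.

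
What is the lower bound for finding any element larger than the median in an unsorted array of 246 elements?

To find an element larger than the median of 246 elements, we must see Omega(n) elements. Without seeing enough elements, an adversary can make any unseen element the median.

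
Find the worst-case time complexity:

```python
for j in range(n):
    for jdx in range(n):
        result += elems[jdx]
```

Time complexity: O(n^2).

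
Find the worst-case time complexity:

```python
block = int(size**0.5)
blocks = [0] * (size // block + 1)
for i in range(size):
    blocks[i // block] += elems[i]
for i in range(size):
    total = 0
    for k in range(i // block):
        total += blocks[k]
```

Time complexity: O(n * sqrt(n)).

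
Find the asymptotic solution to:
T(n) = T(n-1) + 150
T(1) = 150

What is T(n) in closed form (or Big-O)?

Unrolling: T(n) = T(n-1) + 150 = T(n-2) + 2*150 = ... = T(1) + (n-1)*150 = 150 + (n-1)*150 = 150n.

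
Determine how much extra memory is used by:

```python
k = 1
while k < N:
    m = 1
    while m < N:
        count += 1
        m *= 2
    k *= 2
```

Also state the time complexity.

Space complexity: O(1).
Only a constant amount of auxiliary storage is used; nothing grows with n.
Time complexity: O(log^2 n).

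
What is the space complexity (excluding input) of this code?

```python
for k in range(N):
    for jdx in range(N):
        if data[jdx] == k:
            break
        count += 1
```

Space complexity: O(1).
Only a constant amount of auxiliary storage is used; nothing grows with n.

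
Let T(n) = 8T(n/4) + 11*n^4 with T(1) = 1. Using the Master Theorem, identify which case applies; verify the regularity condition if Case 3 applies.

a=8, b=4, f(n)=11*n^4.
log_4(8) = 1.5 < 4.
f(n) = Omega(n^(1.5+epsilon)) for some epsilon > 0, so Case 3 is the candidate.
Regularity: a*f(n/b) = 8*11*(n/4)^4 = (8/256)*11*n^4 <= c*f(n) with c = 8/256 < 1. Satisfied.
Case 3: T(n) = Theta(n^4).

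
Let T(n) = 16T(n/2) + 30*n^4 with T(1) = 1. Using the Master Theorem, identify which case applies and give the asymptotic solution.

a=16, b=2, f(n)=30*n^4.
log_2(16) = 4, so n^(log_b(a)) = n^4.
f(n) = Theta(n^4), so Case 2 applies.
T(n) = Theta(n^4 log n).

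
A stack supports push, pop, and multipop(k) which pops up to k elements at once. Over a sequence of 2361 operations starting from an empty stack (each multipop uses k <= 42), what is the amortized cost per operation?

Each element is pushed exactly once and popped at most once (whether by pop or as part of a multipop). So the total number of individual pops over the whole sequence is at most the number of pushes, which is at most 2361. Total work <= 2 * 2361, hence O(1) amortized per operation.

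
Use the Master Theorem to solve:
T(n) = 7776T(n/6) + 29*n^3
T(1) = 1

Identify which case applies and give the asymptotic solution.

a=7776, b=6, f(n)=29*n^3.
log_6(7776) = 5 > 3.
Since f(n) = O(n^3) is polynomially smaller than n^5, Case 1 applies.
T(n) = Theta(n^5).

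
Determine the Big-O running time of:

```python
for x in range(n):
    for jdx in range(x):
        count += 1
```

Time complexity: O(n^2).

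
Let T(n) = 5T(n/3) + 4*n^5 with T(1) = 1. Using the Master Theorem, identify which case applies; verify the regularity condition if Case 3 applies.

a=5, b=3, f(n)=4*n^5.
log_3(5) = 1.465 < 5.
f(n) = Omega(n^(1.465+epsilon)) for some epsilon > 0, so Case 3 is the candidate.
Regularity: a*f(n/b) = 5*4*(n/3)^5 = (5/243)*4*n^5 <= c*f(n) with c = 5/243 < 1. Satisfied.
Case 3: T(n) = Theta(n^5).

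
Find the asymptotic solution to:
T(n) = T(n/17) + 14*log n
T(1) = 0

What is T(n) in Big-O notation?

Each of the log_17(n) levels adds O(log n). T(n) = O(log^2 n).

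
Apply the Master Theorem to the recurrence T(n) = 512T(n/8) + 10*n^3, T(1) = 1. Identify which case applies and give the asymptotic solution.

a=512, b=8, f(n)=10*n^3.
log_8(512) = 3, so n^(log_b(a)) = n^3.
f(n) = Theta(n^3), so Case 2 applies.
T(n) = Theta(n^3 log n).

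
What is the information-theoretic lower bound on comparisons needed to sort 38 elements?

There are 38! = 523022617466601111760007224100074291200000000 possible orderings. Each comparison gives 1 bit. We need at least ceil(log_2(523022617466601111760007224100074291200000000)) = 149 comparisons.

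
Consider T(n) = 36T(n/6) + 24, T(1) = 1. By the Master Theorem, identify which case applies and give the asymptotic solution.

a=36, b=6, f(n)=24.
log_6(36) = 2 > 0.
Since f(n) = O(n^0) is polynomially smaller than n^2, Case 1 applies.
T(n) = Theta(n^2).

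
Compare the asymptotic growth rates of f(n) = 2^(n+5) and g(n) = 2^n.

f(n) = 2^(n+5) and g(n) = 2^n are Theta of each other: 2^(n+5) = 2^5 * 2^n = Theta(2^n).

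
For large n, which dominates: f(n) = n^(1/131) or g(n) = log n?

f(n) = n^(1/131) grows faster: any positive power of n dominates log n.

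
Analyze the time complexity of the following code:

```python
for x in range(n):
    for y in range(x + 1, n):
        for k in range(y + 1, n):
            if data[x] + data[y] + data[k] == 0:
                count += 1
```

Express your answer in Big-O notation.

Time complexity: O(n^3).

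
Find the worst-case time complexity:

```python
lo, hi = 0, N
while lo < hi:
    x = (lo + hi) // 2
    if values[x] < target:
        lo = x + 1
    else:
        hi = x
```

Time complexity: O(log n).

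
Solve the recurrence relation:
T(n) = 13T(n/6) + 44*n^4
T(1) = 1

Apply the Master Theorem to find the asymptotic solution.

a=13, b=6, f(n)=44*n^4. log_6(13) = 1.432 < 4. Case 3: T(n) = O(n^4).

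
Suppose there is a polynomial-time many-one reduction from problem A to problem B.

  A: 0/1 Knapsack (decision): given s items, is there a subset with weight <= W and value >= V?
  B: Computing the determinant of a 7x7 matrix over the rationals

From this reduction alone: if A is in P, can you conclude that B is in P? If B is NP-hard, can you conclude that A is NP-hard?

A poly-time reduction A <=_p B transfers tractability DOWN (B easy => A easy) and hardness UP (A hard => B hard), not the reverse.
From A in P, the reduction alone does NOT give B in P: any problem in P trivially reduces to SAT, yet SAT is not known to be in P.
From B NP-hard, the reduction alone does NOT give A NP-hard: again, easy problems reduce to hard ones.
(Here in fact A is NP-complete and B is in P, so no such reduction is known -- its existence would imply P = NP; the analysis concerns only what the assumed reduction would or would not let you conclude.)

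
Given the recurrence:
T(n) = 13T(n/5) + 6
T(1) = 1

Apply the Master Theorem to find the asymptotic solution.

a=13, b=5, f(n)=6. log_5(13) = 1.594. Case 1 of Master Theorem: T(n) = O(n^1.594).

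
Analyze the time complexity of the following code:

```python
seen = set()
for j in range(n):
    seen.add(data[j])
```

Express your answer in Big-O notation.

Time complexity: O(n).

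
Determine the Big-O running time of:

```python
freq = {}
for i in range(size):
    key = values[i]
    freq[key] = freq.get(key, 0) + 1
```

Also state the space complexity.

Time complexity: O(n).
Space complexity: O(n).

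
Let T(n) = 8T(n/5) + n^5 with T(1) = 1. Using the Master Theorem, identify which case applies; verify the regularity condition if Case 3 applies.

a=8, b=5, f(n)=n^5.
log_5(8) = 1.292 < 5.
f(n) = Omega(n^(1.292+epsilon)) for some epsilon > 0, so Case 3 is the candidate.
Regularity: a*f(n/b) = 8*1*(n/5)^5 = (8/3125)*1*n^5 <= c*f(n) with c = 8/3125 < 1. Satisfied.
Case 3: T(n) = Theta(n^5).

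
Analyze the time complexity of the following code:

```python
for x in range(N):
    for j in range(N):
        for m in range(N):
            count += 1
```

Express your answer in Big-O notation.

Time complexity: O(n^3).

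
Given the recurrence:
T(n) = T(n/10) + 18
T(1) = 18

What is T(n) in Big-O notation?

Each step divides n by 10 and adds 18. After log_10(n) steps, T(n) = O(log n).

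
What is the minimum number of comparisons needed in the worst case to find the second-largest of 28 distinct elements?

Lower bound: finding the max needs 28-1 comparisons. By the adversary weight-doubling argument, the max must personally win >= ceil(log_2(28)) = 5 comparisons; the 2nd-largest is among those 5 losers, needing 5-1 more comparisons. Total >= 28-1 + 5-1 = 31. A balanced knockout tournament achieves this.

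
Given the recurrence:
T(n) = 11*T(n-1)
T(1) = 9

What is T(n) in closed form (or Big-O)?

Each step multiplies by 11. T(n) = T(1)*11^(n-1) = 9*11^(n-1).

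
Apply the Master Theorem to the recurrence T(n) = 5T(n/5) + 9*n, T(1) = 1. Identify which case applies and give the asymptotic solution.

a=5, b=5, f(n)=9*n.
log_5(5) = 1, so n^(log_b(a)) = n.
f(n) = Theta(n), so Case 2 applies.
T(n) = Theta(n log n).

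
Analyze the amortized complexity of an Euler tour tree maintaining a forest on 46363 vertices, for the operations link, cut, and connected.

An Euler tour tree stores each tree's Euler tour as a balanced BST keyed by tour position. On 46363 vertices: link concatenates two tours via O(1) splits/joins of size <= 2*46363 (O(log n)); cut splits the tour at the two occurrences of the edge (O(log n)); connected compares BST roots (O(log n) to find the root). All O(log n) amortized.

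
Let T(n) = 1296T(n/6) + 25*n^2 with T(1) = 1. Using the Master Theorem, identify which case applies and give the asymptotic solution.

a=1296, b=6, f(n)=25*n^2.
log_6(1296) = 4 > 2.
Since f(n) = O(n^2) is polynomially smaller than n^4, Case 1 applies.
T(n) = Theta(n^4).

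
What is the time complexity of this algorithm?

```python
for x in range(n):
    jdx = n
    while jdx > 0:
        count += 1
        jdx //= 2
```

Time complexity: O(n log n).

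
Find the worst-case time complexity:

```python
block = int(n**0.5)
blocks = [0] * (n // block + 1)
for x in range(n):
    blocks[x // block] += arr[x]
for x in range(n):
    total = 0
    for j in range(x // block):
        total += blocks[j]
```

Time complexity: O(n * sqrt(n)).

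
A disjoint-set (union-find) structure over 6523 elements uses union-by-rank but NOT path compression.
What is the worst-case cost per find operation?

Union-by-rank alone keeps every tree's height <= log_2(6523) ~= 12.7. Each find traverses from a node to its root, costing O(height) = O(log n). Without path compression this bound is tight.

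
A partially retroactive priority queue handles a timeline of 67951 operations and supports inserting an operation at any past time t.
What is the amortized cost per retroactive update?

Partially retroactive priority queues (Demaine-Iacono-Langerman) allow updates at past times with queries only at the present. With a balanced BST over the m = 67951 timeline events tracking bridges, each retroactive insert or delete is O(log m) amortized.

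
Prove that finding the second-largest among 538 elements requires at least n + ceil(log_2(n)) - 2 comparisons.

Lower bound (adversary): identifying the maximum requires 538-1 comparisons (each eliminates one candidate). Assign weight 1 to each element; on each comparison the adversary lets the heavier side win and gives it the loser's weight. The max ends with weight 538, but each comparison it wins at most doubles its weight, so the max must win >= ceil(log_2(538)) = 10 comparisons. The second-largest is one of those 10 direct losers to the max, and identifying which one is largest needs >= 10-1 further comparisons. Total >= 538-1 + 10-1 = 546.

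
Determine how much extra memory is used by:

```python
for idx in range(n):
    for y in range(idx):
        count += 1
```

Space complexity: O(1).
Only a constant amount of auxiliary storage is used; nothing grows with n.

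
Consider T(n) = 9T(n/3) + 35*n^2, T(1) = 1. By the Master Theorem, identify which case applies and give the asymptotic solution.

a=9, b=3, f(n)=35*n^2.
log_3(9) = 2, so n^(log_b(a)) = n^2.
f(n) = Theta(n^2), so Case 2 applies.
T(n) = Theta(n^2 log n).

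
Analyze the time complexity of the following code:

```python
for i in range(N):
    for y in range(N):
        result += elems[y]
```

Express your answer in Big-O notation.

Time complexity: O(n^2).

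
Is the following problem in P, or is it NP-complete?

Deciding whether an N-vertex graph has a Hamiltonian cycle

This problem is NP-complete: one of Karp's 21 NP-complete problems.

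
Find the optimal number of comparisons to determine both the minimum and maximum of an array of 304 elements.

Naive approach: 606 comparisons (303 for max + 303 for min).
Optimal: Compare elements in pairs first (floor(n/2) = 152 comparisons), then find max among winners and min among losers (151 comparisons each).
Total: ceil(3n/2) - 2 = 454 comparisons. An adversary argument shows this is also a lower bound.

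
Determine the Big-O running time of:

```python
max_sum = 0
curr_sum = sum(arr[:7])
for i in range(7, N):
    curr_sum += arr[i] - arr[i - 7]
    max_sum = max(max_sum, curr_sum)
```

Time complexity: O(n).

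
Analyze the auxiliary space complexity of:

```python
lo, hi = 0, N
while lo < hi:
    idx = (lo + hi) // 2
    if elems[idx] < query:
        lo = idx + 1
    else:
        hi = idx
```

Space complexity: O(1).
Only a constant amount of auxiliary storage is used; nothing grows with n.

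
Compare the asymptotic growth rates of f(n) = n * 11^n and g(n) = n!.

g(n) = n! grows faster: by Stirling n! ~ (n/e)^n sqrt(2*pi*n); (n/e)^n eventually dominates n * 11^n.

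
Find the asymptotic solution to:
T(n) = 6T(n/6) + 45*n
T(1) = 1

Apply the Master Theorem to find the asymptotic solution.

a=6, b=6, f(n)=45*n. log_6(6) = 1. Case 2: T(n) = O(n log n).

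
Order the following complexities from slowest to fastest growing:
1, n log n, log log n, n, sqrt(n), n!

Ordered by growth rate: 1 < log log n < sqrt(n) < n < n log n < n!.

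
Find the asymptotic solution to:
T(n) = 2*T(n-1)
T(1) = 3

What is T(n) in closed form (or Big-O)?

Each step multiplies by 2. T(n) = T(1)*2^(n-1) = 3*2^(n-1).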